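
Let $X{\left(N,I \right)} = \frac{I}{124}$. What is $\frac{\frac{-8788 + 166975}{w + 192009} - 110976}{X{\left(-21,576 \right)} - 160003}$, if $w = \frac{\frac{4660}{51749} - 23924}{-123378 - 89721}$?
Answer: $\frac{809375847956949920117}{1166916860271885493275} \approx 0.6936$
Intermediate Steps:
$X{\left(N,I \right)} = \frac{I}{124}$ ($X{\left(N,I \right)} = I \frac{1}{124} = \frac{I}{124}$)
$w = \frac{412679472}{3675886717}$ ($w = \frac{4660 \cdot \frac{1}{51749} - 23924}{-213099} = \left(\frac{4660}{51749} - 23924\right) \left(- \frac{1}{213099}\right) = \left(- \frac{1238038416}{51749}\right) \left(- \frac{1}{213099}\right) = \frac{412679472}{3675886717} \approx 0.11227$)
$\frac{\frac{-8788 + 166975}{w + 192009} - 110976}{X{\left(-21,576 \right)} - 160003} = \frac{\frac{-8788 + 166975}{\frac{412679472}{3675886717} + 192009} - 110976}{\frac{1}{124} \cdot 576 - 160003} = \frac{\frac{158187}{\frac{705803745323925}{3675886717}} - 110976}{\frac{144}{31} - 160003} = \frac{158187 \cdot \frac{3675886717}{705803745323925} - 110976}{- \frac{4959949}{31}} = \left(\frac{193825830700693}{235267915107975} - 110976\right) \left(- \frac{31}{4959949}\right) = \left(- \frac{26108898321191932907}{235267915107975}\right) \left(- \frac{31}{4959949}\right) = \frac{809375847956949920117}{1166916860271885493275}$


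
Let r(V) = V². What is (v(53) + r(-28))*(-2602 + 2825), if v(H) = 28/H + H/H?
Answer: 9284159/53 ≈ 1.7517e+5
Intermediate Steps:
v(H) = 1 + 28/H (v(H) = 28/H + 1 = 1 + 28/H)
(v(53) + r(-28))*(-2602 + 2825) = ((28 + 53)/53 + (-28)²)*(-2602 + 2825) = ((1/53)*81 + 784)*223 = (81/53 + 784)*223 = (41633/53)*223 = 9284159/53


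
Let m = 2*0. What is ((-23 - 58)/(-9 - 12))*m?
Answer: 0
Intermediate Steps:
m = 0
((-23 - 58)/(-9 - 12))*m = ((-23 - 58)/(-9 - 12))*0 = -81/(-21)*0 = -81*(-1/21)*0 = (27/7)*0 = 0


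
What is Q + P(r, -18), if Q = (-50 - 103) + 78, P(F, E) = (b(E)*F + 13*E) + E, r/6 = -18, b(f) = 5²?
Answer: -3027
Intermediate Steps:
b(f) = 25
r = -108 (r = 6*(-18) = -108)
P(F, E) = 14*E + 25*F (P(F, E) = (25*F + 13*E) + E = (13*E + 25*F) + E = 14*E + 25*F)
Q = -75 (Q = -153 + 78 = -75)
Q + P(r, -18) = -75 + (14*(-18) + 25*(-108)) = -75 + (-252 - 2700) = -75 - 2952 = -3027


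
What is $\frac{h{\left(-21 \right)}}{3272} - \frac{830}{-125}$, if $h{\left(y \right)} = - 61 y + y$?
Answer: $\frac{143663}{20450} \approx 7.0251$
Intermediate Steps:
$h{\left(y \right)} = - 60 y$
$\frac{h{\left(-21 \right)}}{3272} - \frac{830}{-125} = \frac{\left(-60\right) \left(-21\right)}{3272} - \frac{830}{-125} = 1260 \cdot \frac{1}{3272} - - \frac{166}{25} = \frac{315}{818} + \frac{166}{25} = \frac{143663}{20450}$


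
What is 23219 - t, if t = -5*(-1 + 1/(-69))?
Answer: 1601761/69 ≈ 23214.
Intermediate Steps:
t = 350/69 (t = -5*(-1 - 1/69) = -5*(-70/69) = 350/69 ≈ 5.0725)
23219 - t = 23219 - 1*350/69 = 23219 - 350/69 = 1601761/69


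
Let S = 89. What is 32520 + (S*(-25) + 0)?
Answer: 30295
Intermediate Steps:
32520 + (S*(-25) + 0) = 32520 + (89*(-25) + 0) = 32520 + (-2225 + 0) = 32520 - 2225 = 30295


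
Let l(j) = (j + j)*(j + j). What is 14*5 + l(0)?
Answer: 70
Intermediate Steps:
l(j) = 4*j² (l(j) = (2*j)*(2*j) = 4*j²)
14*5 + l(0) = 14*5 + 4*0² = 70 + 4*0 = 70 + 0 = 70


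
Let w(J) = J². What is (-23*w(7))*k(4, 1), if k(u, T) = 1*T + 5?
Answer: -6762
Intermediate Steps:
k(u, T) = 5 + T (k(u, T) = T + 5 = 5 + T)
(-23*w(7))*k(4, 1) = (-23*7²)*(5 + 1) = -23*49*6 = -1127*6 = -6762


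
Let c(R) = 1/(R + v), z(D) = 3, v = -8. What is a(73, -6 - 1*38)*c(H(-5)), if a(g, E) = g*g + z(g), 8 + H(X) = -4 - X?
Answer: -5332/15 ≈ -355.47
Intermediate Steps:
H(X) = -12 - X (H(X) = -8 + (-4 - X) = -12 - X)
c(R) = 1/(-8 + R) (c(R) = 1/(R - 8) = 1/(-8 + R))
a(g, E) = 3 + g² (a(g, E) = g*g + 3 = g² + 3 = 3 + g²)
a(73, -6 - 1*38)*c(H(-5)) = (3 + 73²)/(-8 + (-12 - 1*(-5))) = (3 + 5329)/(-8 + (-12 + 5)) = 5332/(-8 - 7) = 5332/(-15) = 5332*(-1/15) = -5332/15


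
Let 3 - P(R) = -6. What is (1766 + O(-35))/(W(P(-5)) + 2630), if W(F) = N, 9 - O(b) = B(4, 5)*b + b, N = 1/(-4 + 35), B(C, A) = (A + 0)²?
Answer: 27745/27177 ≈ 1.0209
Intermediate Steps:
P(R) = 9 (P(R) = 3 - 1*(-6) = 3 + 6 = 9)
B(C, A) = A²
N = 1/31 ≈ 0.032258
O(b) = 9 - 26*b (O(b) = 9 - (5²*b + b) = 9 - (25*b + b) = 9 - 26*b)
W(F) = 1/31
(1766 + O(-35))/(W(P(-5)) + 2630) = (1766 + (9 - 26*(-35)))/(1/31 + 2630) = (1766 + (9 + 910))/(81531/31) = (1766 + 919)*(31/81531) = 2685*(31/81531) = 27745/27177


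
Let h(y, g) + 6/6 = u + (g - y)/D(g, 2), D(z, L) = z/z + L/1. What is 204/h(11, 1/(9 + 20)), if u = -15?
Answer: -986/95 ≈ -10.379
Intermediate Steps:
D(z, L) = 1 + L (D(z, L) = 1 + L*1 = 1 + L)
h(y, g) = -16 - y/3 + g/3 (h(y, g) = -1 + (-15 + (g - y)/(1 + 2)) = -1 + (-15 + (g - y)/3) = -1 + (-15 + (g - y)*(1/3)) = -1 + (-15 + (-y/3 + g/3)) = -1 + (-15 - y/3 + g/3) = -16 - y/3 + g/3)
204/h(11, 1/(9 + 20)) = 204/(-16 - 1/3*11 + 1/(3*(9 + 20))) = 204/(-16 - 11/3 + (1/3)/29) = 204/(-16 - 11/3 + (1/3)*(1/29)) = 204/(-16 - 11/3 + 1/87) = 204/(-570/29) = 204*(-29/570) = -986/95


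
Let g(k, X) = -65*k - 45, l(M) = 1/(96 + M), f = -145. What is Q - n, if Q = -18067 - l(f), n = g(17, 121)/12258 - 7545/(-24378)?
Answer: -44091335946893/2440408446 ≈ -18067.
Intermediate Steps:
g(k, X) = -45 - 65*k
n = 10741985/49804254 (n = (-45 - 65*17)/12258 - 7545/(-24378) = (-45 - 1105)*(1/12258) - 7545*(-1/24378) = -1150*1/12258 + 2515/8126 = -575/6129 + 2515/8126 = 10741985/49804254 ≈ 0.21568)
Q = -885282/49 (Q = -18067 - 1/(96 - 145) = -18067 - 1/(-49) = -18067 - 1*(-1/49) = -18067 + 1/49 = -885282/49 ≈ -18067.)
Q - n = -885282/49 - 1*10741985/49804254 = -885282/49 - 10741985/49804254 = -44091335946893/2440408446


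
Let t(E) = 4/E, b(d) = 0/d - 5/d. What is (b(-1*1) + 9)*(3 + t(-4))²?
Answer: 56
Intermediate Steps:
b(d) = -5/d (b(d) = 0 - 5/d = -5/d)
(b(-1*1) + 9)*(3 + t(-4))² = (-5/((-1*1)) + 9)*(3 + 4/(-4))² = (-5/(-1) + 9)*(3 + 4*(-¼))² = (-5*(-1) + 9)*(3 - 1)² = (5 + 9)*2² = 14*4 = 56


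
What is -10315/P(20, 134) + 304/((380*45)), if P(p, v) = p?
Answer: -464159/900 ≈ -515.73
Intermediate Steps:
-10315/P(20, 134) + 304/((380*45)) = -10315/20 + 304/((380*45)) = -10315*1/20 + 304/17100 = -2063/4 + 304*(1/17100) = -2063/4 + 4/225 = -464159/900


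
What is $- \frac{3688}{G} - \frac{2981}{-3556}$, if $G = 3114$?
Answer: $- \frac{1915847}{5536692} \approx -0.34603$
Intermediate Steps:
$- \frac{3688}{G} - \frac{2981}{-3556} = - \frac{3688}{3114} - \frac{2981}{-3556} = \left(-3688\right) \frac{1}{3114} - - \frac{2981}{3556} = - \frac{1844}{1557} + \frac{2981}{3556} = - \frac{1915847}{5536692}$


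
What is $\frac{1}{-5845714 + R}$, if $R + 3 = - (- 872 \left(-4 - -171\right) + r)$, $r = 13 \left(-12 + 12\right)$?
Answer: $- \frac{1}{5700093} \approx -1.7544 \cdot 10^{-7}$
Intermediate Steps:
$r = 0$ ($r = 13 \cdot 0 = 0$)
$R = 145621$ ($R = -3 - \left(- 872 \left(-4 - -171\right) + 0\right) = -3 - \left(- 872 \left(-4 + 171\right) + 0\right) = -3 - \left(\left(-872\right) 167 + 0\right) = -3 - \left(-145624 + 0\right) = -3 - -145624 = -3 + 145624 = 145621$)
$\frac{1}{-5845714 + R} = \frac{1}{-5845714 + 145621} = \frac{1}{-5700093} = - \frac{1}{5700093}$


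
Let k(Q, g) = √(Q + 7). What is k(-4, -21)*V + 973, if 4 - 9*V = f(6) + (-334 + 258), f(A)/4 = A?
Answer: 973 + 56*√3/9 ≈ 983.78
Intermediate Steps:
f(A) = 4*A
k(Q, g) = √(7 + Q)
V = 56/9 (V = 4/9 - (4*6 + (-334 + 258))/9 = 4/9 - (24 - 76)/9 = 4/9 - ⅑*(-52) = 4/9 + 52/9 = 56/9 ≈ 6.2222)
k(-4, -21)*V + 973 = √(7 - 4)*(56/9) + 973 = √3*(56/9) + 973 = 56*√3/9 + 973 = 973 + 56*√3/9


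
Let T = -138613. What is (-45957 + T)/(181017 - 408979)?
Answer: 92285/113981 ≈ 0.80965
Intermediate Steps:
(-45957 + T)/(181017 - 408979) = (-45957 - 138613)/(181017 - 408979) = -184570/(-227962) = -184570*(-1/227962) = 92285/113981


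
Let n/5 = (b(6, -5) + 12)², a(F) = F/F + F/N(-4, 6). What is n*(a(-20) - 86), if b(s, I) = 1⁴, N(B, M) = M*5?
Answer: -217165/3 ≈ -72388.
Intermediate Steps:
N(B, M) = 5*M
b(s, I) = 1
a(F) = 1 + F/30 (a(F) = F/F + F/((5*6)) = 1 + F/30)
n = 845 (n = 5*(1 + 12)² = 5*13² = 5*169 = 845)
n*(a(-20) - 86) = 845*((1 + (1/30)*(-20)) - 86) = 845*((1 - ⅔) - 86) = 845*(⅓ - 86) = 845*(-257/3) = -217165/3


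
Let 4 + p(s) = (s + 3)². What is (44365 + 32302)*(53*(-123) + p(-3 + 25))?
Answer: -452181966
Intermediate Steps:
p(s) = -4 + (3 + s)² (p(s) = -4 + (s + 3)² = -4 + (3 + s)²)
(44365 + 32302)*(53*(-123) + p(-3 + 25)) = (44365 + 32302)*(53*(-123) + (-4 + (3 + (-3 + 25))²)) = 76667*(-6519 + (-4 + (3 + 22)²)) = 76667*(-6519 + (-4 + 25²)) = 76667*(-6519 + (-4 + 625)) = 76667*(-6519 + 621) = 76667*(-5898) = -452181966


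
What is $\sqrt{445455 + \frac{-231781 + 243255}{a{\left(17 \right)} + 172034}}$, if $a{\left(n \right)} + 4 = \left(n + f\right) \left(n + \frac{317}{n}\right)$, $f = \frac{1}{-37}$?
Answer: $\frac{\sqrt{1313115974196423285242}}{54293719} \approx 667.42$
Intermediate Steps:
$f = - \frac{1}{37} \approx -0.027027$
$a{\left(n \right)} = -4 + \left(- \frac{1}{37} + n\right) \left(n + \frac{317}{n}\right)$ ($a{\left(n \right)} = -4 + \left(n - \frac{1}{37}\right) \left(n + \frac{317}{n}\right) = -4 + \left(- \frac{1}{37} + n\right) \left(n + \frac{317}{n}\right)$)
$\sqrt{445455 + \frac{-231781 + 243255}{a{\left(17 \right)} + 172034}} = \sqrt{445455 + \frac{-231781 + 243255}{\left(313 + 17^{2} - \frac{317}{37 \cdot 17} - \frac{17}{37}\right) + 172034}} = \sqrt{445455 + \frac{11474}{\left(313 + 289 - \frac{317}{629} - \frac{17}{37}\right) + 172034}} = \sqrt{445455 + \frac{11474}{\frac{378052}{629} + 172034}} = \sqrt{445455 + \frac{11474}{\frac{108587438}{629}}} = \sqrt{445455 + 11474 \cdot \frac{629}{108587438}} = \sqrt{445455 + \frac{3608573}{54293719}} = \sqrt{\frac{24185412205718}{54293719}} = \frac{\sqrt{1313115974196423285242}}{54293719}$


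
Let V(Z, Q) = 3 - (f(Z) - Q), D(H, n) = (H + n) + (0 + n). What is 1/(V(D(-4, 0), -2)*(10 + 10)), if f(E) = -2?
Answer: 1/60 ≈ 0.016667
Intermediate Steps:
D(H, n) = H + 2*n (D(H, n) = (H + n) + n = H + 2*n)
V(Z, Q) = 5 + Q (V(Z, Q) = 3 - (-2 - Q) = 3 + (2 + Q) = 5 + Q)
1/(V(D(-4, 0), -2)*(10 + 10)) = 1/((5 - 2)*(10 + 10)) = 1/(3*20) = 1/60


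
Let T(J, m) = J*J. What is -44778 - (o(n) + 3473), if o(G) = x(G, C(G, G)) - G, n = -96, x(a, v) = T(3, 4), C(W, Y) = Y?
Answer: -48356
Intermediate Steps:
T(J, m) = J²
x(a, v) = 9 (x(a, v) = 3² = 9)
o(G) = 9 - G
-44778 - (o(n) + 3473) = -44778 - ((9 - 1*(-96)) + 3473) = -44778 - ((9 + 96) + 3473) = -44778 - (105 + 3473) = -44778 - 1*3578 = -44778 - 3578 = -48356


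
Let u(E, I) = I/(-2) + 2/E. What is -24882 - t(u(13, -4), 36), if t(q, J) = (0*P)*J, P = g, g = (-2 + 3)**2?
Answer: -24882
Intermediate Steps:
g = 1 (g = 1**2 = 1)
u(E, I) = 2/E - I/2 (u(E, I) = I*(-1/2) + 2/E = -I/2 + 2/E = 2/E - I/2)
P = 1
t(q, J) = 0 (t(q, J) = (0*1)*J = 0*J = 0)
-24882 - t(u(13, -4), 36) = -24882 - 1*0 = -24882 + 0 = -24882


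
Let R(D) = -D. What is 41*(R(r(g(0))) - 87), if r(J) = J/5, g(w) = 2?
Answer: -17917/5 ≈ -3583.4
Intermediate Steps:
r(J) = J/5 (r(J) = J*(⅕) = J/5)
41*(R(r(g(0))) - 87) = 41*(-2/5 - 87) = 41*(-1*⅖ - 87) = 41*(-⅖ - 87) = 41*(-437/5) = -17917/5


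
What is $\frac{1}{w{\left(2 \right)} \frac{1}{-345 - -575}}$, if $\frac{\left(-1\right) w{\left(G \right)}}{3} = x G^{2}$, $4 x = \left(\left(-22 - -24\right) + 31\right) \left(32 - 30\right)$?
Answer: $- \frac{115}{99} \approx -1.1616$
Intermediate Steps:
$x = \frac{33}{2}$ ($x = \frac{\left(\left(-22 - -24\right) + 31\right) \left(32 - 30\right)}{4} = \frac{\left(\left(-22 + 24\right) + 31\right) 2}{4} = \frac{\left(2 + 31\right) 2}{4} = \frac{33 \cdot 2}{4} = \frac{1}{4} \cdot 66 = \frac{33}{2} \approx 16.5$)
$w{\left(G \right)} = - \frac{99 G^{2}}{2}$ ($w{\left(G \right)} = - 3 \frac{33 G^{2}}{2} = - \frac{99 G^{2}}{2}$)
$\frac{1}{w{\left(2 \right)} \frac{1}{-345 - -575}} = \frac{1}{- \frac{99 \cdot 2^{2}}{2} \frac{1}{-345 - -575}} = \frac{1}{\left(- \frac{99}{2}\right) 4 \frac{1}{-345 + 575}} = \frac{1}{\left(-198\right) \frac{1}{230}} = \frac{1}{- \frac{99}{115}} = - \frac{115}{99}$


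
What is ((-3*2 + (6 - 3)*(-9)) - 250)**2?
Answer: 80089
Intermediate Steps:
((-3*2 + (6 - 3)*(-9)) - 250)**2 = ((-6 + 3*(-9)) - 250)**2 = ((-6 - 27) - 250)**2 = (-33 - 250)**2 = (-283)**2 = 80089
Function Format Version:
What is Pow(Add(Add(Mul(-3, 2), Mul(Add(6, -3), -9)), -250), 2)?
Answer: 80089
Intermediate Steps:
Pow(Add(Add(Mul(-3, 2), Mul(Add(6, -3), -9)), -250), 2) = Pow(Add(Add(-6, Mul(3, -9)), -250), 2) = Pow(Add(Add(-6, -27), -250), 2) = Pow(Add(-33, -250), 2) = Pow(-283, 2) = 80089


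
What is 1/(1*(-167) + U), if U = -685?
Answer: -1/852 ≈ -0.0011737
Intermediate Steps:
1/(1*(-167) + U) = 1/(1*(-167) - 685) = 1/(-167 - 685) = 1/(-852) = -1/852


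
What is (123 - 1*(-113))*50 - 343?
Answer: 11457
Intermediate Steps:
(123 - 1*(-113))*50 - 343 = (123 + 113)*50 - 343 = 236*50 - 343 = 11800 - 343 = 11457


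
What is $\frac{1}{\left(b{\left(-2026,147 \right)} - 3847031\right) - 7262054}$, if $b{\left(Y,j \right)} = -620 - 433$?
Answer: $- \frac{1}{11110138} \approx -9.0008 \cdot 10^{-8}$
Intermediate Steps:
$b{\left(Y,j \right)} = -1053$ ($b{\left(Y,j \right)} = -620 - 433 = -1053$)
$\frac{1}{\left(b{\left(-2026,147 \right)} - 3847031\right) - 7262054} = \frac{1}{\left(-1053 - 3847031\right) - 7262054} = \frac{1}{-3848084 - 7262054} = \frac{1}{-11110138} = - \frac{1}{11110138}$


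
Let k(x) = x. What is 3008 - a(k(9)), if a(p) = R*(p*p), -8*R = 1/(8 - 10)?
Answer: 48047/16 ≈ 3002.9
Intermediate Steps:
R = 1/16 (R = -1/(8*(8 - 10)) = -1/8/(-2) = -1/8*(-1/2) = 1/16 ≈ 0.062500)
a(p) = p**2/16 (a(p) = (p*p)/16 = p**2/16)
3008 - a(k(9)) = 3008 - 9**2/16 = 3008 - 81/16 = 48047/16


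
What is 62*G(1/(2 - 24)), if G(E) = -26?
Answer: -1612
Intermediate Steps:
62*G(1/(2 - 24)) = 62*(-26) = -1612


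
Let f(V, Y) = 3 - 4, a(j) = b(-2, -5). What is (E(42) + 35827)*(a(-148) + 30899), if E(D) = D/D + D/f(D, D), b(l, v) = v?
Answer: 1105572684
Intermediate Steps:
a(j) = -5
f(V, Y) = -1
E(D) = 1 - D (E(D) = D/D + D/(-1) = 1 + D*(-1) = 1 - D)
(E(42) + 35827)*(a(-148) + 30899) = ((1 - 1*42) + 35827)*(-5 + 30899) = ((1 - 42) + 35827)*30894 = (-41 + 35827)*30894 = 35786*30894 = 1105572684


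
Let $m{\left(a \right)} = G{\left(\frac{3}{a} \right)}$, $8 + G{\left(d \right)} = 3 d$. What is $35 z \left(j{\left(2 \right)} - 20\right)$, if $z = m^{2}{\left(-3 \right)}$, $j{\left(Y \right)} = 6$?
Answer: $-59290$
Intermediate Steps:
$G{\left(d \right)} = -8 + 3 d$
$m{\left(a \right)} = -8 + \frac{9}{a}$ ($m{\left(a \right)} = -8 + 3 \frac{3}{a} = -8 + \frac{9}{a}$)
$z = 121$ ($z = \left(-8 + \frac{9}{-3}\right)^{2} = \left(-8 + 9 \left(- \frac{1}{3}\right)\right)^{2} = \left(-8 - 3\right)^{2} = \left(-11\right)^{2} = 121$)
$35 z \left(j{\left(2 \right)} - 20\right) = 35 \cdot 121 \left(6 - 20\right) = 4235 \left(-14\right) = -59290$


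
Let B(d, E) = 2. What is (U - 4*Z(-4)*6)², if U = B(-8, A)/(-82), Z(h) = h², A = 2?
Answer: 247905025/1681 ≈ 1.4747e+5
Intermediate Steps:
U = -1/41 (U = 2/(-82) = 2*(-1/82) = -1/41 ≈ -0.024390)
(U - 4*Z(-4)*6)² = (-1/41 - 4*(-4)²*6)² = (-1/41 - 4*16*6)² = (-1/41 - 64*6)² = (-1/41 - 384)² = (-15745/41)² = 247905025/1681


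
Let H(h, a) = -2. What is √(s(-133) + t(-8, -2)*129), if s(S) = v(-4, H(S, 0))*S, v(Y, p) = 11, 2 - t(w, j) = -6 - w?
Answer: I*√1463 ≈ 38.249*I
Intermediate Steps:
t(w, j) = 8 + w (t(w, j) = 2 - (-6 - w) = 2 + (6 + w) = 8 + w)
s(S) = 11*S
√(s(-133) + t(-8, -2)*129) = √(11*(-133) + (8 - 8)*129) = √(-1463 + 0*129) = √(-1463 + 0) = √(-1463) = I*√1463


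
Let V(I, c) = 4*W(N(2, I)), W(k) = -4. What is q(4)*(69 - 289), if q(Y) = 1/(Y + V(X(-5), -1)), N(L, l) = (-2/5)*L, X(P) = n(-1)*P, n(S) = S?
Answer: 55/3 ≈ 18.333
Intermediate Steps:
X(P) = -P
N(L, l) = -2*L/5 (N(L, l) = (-2*1/5)*L = -2*L/5)
V(I, c) = -16 (V(I, c) = 4*(-4) = -16)
q(Y) = 1/(-16 + Y) (q(Y) = 1/(Y - 16) = 1/(-16 + Y))
q(4)*(69 - 289) = (69 - 289)/(-16 + 4) = -220/(-12) = -1/12*(-220) = 55/3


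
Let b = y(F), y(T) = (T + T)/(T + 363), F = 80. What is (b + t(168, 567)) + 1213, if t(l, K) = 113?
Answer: 587578/443 ≈ 1326.4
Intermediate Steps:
y(T) = 2*T/(363 + T) (y(T) = (2*T)/(363 + T) = 2*T/(363 + T))
b = 160/443 (b = 2*80/(363 + 80) = 2*80/443 = 2*80*(1/443) = 160/443 ≈ 0.36117)
(b + t(168, 567)) + 1213 = (160/443 + 113) + 1213 = 50219/443 + 1213 = 587578/443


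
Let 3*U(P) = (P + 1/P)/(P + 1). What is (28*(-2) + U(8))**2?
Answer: 144744961/46656 ≈ 3102.4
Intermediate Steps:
U(P) = (P + 1/P)/(3*(1 + P)) (U(P) = ((P + 1/P)/(P + 1))/3 = ((P + 1/P)/(1 + P))/3 = (P + 1/P)/(3*(1 + P)))
(28*(-2) + U(8))**2 = (28*(-2) + (1/3)*(1 + 8**2)/(8*(1 + 8)))**2 = (-56 + (1/3)*(1/8)*(1 + 64)/9)**2 = (-56 + (1/3)*(1/8)*(1/9)*65)**2 = (-56 + 65/216)**2 = (-12031/216)**2 = 144744961/46656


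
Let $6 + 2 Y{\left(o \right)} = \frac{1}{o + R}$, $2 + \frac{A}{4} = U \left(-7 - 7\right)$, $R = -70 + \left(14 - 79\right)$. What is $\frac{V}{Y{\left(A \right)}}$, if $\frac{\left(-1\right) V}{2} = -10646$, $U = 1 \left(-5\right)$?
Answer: $- \frac{5834008}{821} \approx -7106.0$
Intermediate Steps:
$U = -5$
$R = -135$ ($R = -70 - 65 = -135$)
$V = 21292$ ($V = \left(-2\right) \left(-10646\right) = 21292$)
$A = 272$ ($A = -8 + 4 \left(- 5 \left(-7 - 7\right)\right) = -8 + 4 \left(\left(-5\right) \left(-14\right)\right) = -8 + 4 \cdot 70 = -8 + 280 = 272$)
$Y{\left(o \right)} = -3 + \frac{1}{2 \left(-135 + o\right)}$ ($Y{\left(o \right)} = -3 + \frac{1}{2 \left(o - 135\right)} = -3 + \frac{1}{2 \left(-135 + o\right)}$)
$\frac{V}{Y{\left(A \right)}} = \frac{21292}{\frac{1}{2} \frac{1}{-135 + 272} \left(811 - 1632\right)} = \frac{21292}{\frac{1}{2} \cdot \frac{1}{137} \left(811 - 1632\right)} = \frac{21292}{\frac{1}{2} \cdot \frac{1}{137} \left(-821\right)} = \frac{21292}{- \frac{821}{274}} = 21292 \left(- \frac{274}{821}\right) = - \frac{5834008}{821}$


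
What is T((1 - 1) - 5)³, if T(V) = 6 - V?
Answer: 1331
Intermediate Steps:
T((1 - 1) - 5)³ = (6 - ((1 - 1) - 5))³ = (6 - (0 - 5))³ = (6 - 1*(-5))³ = (6 + 5)³ = 11³ = 1331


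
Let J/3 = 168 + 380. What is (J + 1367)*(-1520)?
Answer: -4576720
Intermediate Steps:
J = 1644 (J = 3*(168 + 380) = 3*548 = 1644)
(J + 1367)*(-1520) = (1644 + 1367)*(-1520) = 3011*(-1520) = -4576720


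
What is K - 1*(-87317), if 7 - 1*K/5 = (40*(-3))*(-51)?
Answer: 56752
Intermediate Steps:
K = -30565 (K = 35 - 5*40*(-3)*(-51) = 35 - (-600)*(-51) = 35 - 5*6120 = 35 - 30600 = -30565)
K - 1*(-87317) = -30565 - 1*(-87317) = -30565 + 87317 = 56752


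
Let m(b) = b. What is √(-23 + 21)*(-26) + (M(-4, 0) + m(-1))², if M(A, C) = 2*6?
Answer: 121 - 26*I*√2 ≈ 121.0 - 36.77*I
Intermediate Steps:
M(A, C) = 12
√(-23 + 21)*(-26) + (M(-4, 0) + m(-1))² = √(-23 + 21)*(-26) + (12 - 1)² = √(-2)*(-26) + 11² = (I*√2)*(-26) + 121 = -26*I*√2 + 121 = 121 - 26*I*√2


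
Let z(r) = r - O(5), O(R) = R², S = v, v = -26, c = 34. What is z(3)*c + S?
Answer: -774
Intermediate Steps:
S = -26
z(r) = -25 + r (z(r) = r - 1*5² = r - 1*25 = r - 25 = -25 + r)
z(3)*c + S = (-25 + 3)*34 - 26 = -22*34 - 26 = -748 - 26 = -774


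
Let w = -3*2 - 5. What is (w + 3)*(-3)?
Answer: 24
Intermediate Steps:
w = -11 (w = -6 - 5 = -11)
(w + 3)*(-3) = (-11 + 3)*(-3) = -8*(-3) = 24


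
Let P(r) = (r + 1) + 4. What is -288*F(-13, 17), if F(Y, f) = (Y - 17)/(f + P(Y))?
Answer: 960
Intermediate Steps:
P(r) = 5 + r (P(r) = (1 + r) + 4 = 5 + r)
F(Y, f) = (-17 + Y)/(5 + Y + f) (F(Y, f) = (Y - 17)/(f + (5 + Y)) = (-17 + Y)/(5 + Y + f))
-288*F(-13, 17) = -288*(-17 - 13)/(5 - 13 + 17) = -288*(-30)/9 = -32*(-30) = -288*(-10/3) = 960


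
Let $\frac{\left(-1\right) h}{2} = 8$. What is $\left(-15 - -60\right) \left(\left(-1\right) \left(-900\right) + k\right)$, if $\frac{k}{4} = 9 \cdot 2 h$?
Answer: $-11340$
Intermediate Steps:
$h = -16$ ($h = \left(-2\right) 8 = -16$)
$k = -1152$ ($k = 4 \cdot 9 \cdot 2 \left(-16\right) = 4 \cdot 18 \left(-16\right) = 4 \left(-288\right) = -1152$)
$\left(-15 - -60\right) \left(\left(-1\right) \left(-900\right) + k\right) = \left(-15 - -60\right) \left(\left(-1\right) \left(-900\right) - 1152\right) = \left(-15 + 60\right) \left(900 - 1152\right) = 45 \left(-252\right) = -11340$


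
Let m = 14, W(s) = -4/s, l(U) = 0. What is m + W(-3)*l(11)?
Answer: 14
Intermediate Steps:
m + W(-3)*l(11) = 14 - 4/(-3)*0 = 14 - 4*(-⅓)*0 = 14 + (4/3)*0 = 14 + 0 = 14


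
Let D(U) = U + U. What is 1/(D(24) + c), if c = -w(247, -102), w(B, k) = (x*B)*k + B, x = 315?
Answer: 1/7935911 ≈ 1.2601e-7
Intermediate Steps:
D(U) = 2*U
w(B, k) = B + 315*B*k (w(B, k) = (315*B)*k + B = 315*B*k + B = B + 315*B*k)
c = 7935863 (c = -247*(1 + 315*(-102)) = -247*(1 - 32130) = -247*(-32129) = -1*(-7935863) = 7935863)
1/(D(24) + c) = 1/(2*24 + 7935863) = 1/(48 + 7935863) = 1/7935911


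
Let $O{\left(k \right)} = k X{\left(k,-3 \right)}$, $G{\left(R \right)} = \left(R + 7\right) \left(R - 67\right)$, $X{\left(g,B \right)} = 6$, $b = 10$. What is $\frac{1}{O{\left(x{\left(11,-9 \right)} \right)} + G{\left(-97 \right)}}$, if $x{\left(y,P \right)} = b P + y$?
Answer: $\frac{1}{14286} \approx 6.9999 \cdot 10^{-5}$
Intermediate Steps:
$x{\left(y,P \right)} = y + 10 P$ ($x{\left(y,P \right)} = 10 P + y = y + 10 P$)
$G{\left(R \right)} = \left(-67 + R\right) \left(7 + R\right)$ ($G{\left(R \right)} = \left(7 + R\right) \left(-67 + R\right) = \left(-67 + R\right) \left(7 + R\right)$)
$O{\left(k \right)} = 6 k$ ($O{\left(k \right)} = k 6 = 6 k$)
$\frac{1}{O{\left(x{\left(11,-9 \right)} \right)} + G{\left(-97 \right)}} = \frac{1}{6 \left(11 + 10 \left(-9\right)\right) - \left(-5351 - 9409\right)} = \frac{1}{6 \left(11 - 90\right) + \left(-469 + 9409 + 5820\right)} = \frac{1}{6 \left(-79\right) + 14760} = \frac{1}{-474 + 14760} = \frac{1}{14286}$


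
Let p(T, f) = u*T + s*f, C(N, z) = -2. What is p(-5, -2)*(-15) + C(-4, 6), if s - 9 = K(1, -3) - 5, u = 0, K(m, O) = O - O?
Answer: 118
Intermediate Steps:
K(m, O) = 0
s = 4 (s = 9 + (0 - 5) = 9 - 5 = 4)
p(T, f) = 4*f (p(T, f) = 0*T + 4*f = 0 + 4*f = 4*f)
p(-5, -2)*(-15) + C(-4, 6) = (4*(-2))*(-15) - 2 = -8*(-15) - 2 = 120 - 2 = 118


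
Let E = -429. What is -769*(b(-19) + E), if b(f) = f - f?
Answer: 329901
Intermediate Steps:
b(f) = 0
-769*(b(-19) + E) = -769*(0 - 429) = -769*(-429) = 329901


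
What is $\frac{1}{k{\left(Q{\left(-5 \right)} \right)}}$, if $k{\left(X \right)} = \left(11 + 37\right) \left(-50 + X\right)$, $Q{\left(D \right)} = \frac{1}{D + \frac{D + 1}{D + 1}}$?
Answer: $- \frac{1}{2412} \approx -0.00041459$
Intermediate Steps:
$Q{\left(D \right)} = \frac{1}{1 + D}$ ($Q{\left(D \right)} = \frac{1}{D + \frac{1 + D}{1 + D}} = \frac{1}{D + 1} = \frac{1}{1 + D}$)
$k{\left(X \right)} = -2400 + 48 X$ ($k{\left(X \right)} = 48 \left(-50 + X\right) = -2400 + 48 X$)
$\frac{1}{k{\left(Q{\left(-5 \right)} \right)}} = \frac{1}{-2400 + \frac{48}{1 - 5}} = \frac{1}{-2400 + \frac{48}{-4}} = \frac{1}{-2400 + 48 \left(- \frac{1}{4}\right)} = \frac{1}{-2400 - 12} = \frac{1}{-2412} = - \frac{1}{2412}$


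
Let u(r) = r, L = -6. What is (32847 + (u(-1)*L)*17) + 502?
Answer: 33451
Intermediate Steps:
(32847 + (u(-1)*L)*17) + 502 = (32847 - 1*(-6)*17) + 502 = (32847 + 6*17) + 502 = (32847 + 102) + 502 = 32949 + 502 = 33451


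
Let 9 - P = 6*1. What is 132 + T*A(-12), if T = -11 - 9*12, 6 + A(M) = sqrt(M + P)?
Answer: 846 - 357*I ≈ 846.0 - 357.0*I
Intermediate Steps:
P = 3 (P = 9 - 6 = 3)
A(M) = -6 + sqrt(3 + M) (A(M) = -6 + sqrt(M + 3) = -6 + sqrt(3 + M))
T = -119 (T = -11 - 108 = -119)
132 + T*A(-12) = 132 - 119*(-6 + sqrt(3 - 12)) = 132 - 119*(-6 + sqrt(-9)) = 132 - 119*(-6 + 3*I) = 132 + (714 - 357*I) = 846 - 357*I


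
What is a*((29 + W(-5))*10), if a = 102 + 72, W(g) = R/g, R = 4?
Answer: 49068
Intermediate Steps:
W(g) = 4/g
a = 174
a*((29 + W(-5))*10) = 174*((29 + 4/(-5))*10) = 174*((29 + 4*(-⅕))*10) = 174*((29 - ⅘)*10) = 174*((141/5)*10) = 174*282 = 49068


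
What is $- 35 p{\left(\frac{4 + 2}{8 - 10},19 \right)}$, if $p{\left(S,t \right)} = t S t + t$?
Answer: $37240$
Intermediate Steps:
$p{\left(S,t \right)} = t + S t^{2}$ ($p{\left(S,t \right)} = S t t + t = S t^{2} + t = t + S t^{2}$)
$- 35 p{\left(\frac{4 + 2}{8 - 10},19 \right)} = - 35 \cdot 19 \left(1 + \frac{4 + 2}{8 - 10} \cdot 19\right) = - 35 \cdot 19 \left(1 + \frac{6}{-2} \cdot 19\right) = - 35 \cdot 19 \left(1 + 6 \left(- \frac{1}{2}\right) 19\right) = - 35 \cdot 19 \left(1 - 57\right) = - 35 \cdot 19 \left(-56\right) = \left(-35\right) \left(-1064\right) = 37240$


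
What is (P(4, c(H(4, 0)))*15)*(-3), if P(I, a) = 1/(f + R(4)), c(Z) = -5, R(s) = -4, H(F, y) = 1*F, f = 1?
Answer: 15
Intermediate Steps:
H(F, y) = F
P(I, a) = -1/3 (P(I, a) = 1/(1 - 4) = 1/(-3) = -1/3)
(P(4, c(H(4, 0)))*15)*(-3) = -1/3*15*(-3) = -5*(-3) = 15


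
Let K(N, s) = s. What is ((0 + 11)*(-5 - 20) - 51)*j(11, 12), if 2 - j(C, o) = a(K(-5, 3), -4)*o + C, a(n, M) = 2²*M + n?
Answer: -47922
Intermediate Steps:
a(n, M) = n + 4*M (a(n, M) = 4*M + n = n + 4*M)
j(C, o) = 2 - C + 13*o (j(C, o) = 2 - ((3 + 4*(-4))*o + C) = 2 - ((3 - 16)*o + C) = 2 - (-13*o + C) = 2 - (C - 13*o) = 2 + (-C + 13*o) = 2 - C + 13*o)
((0 + 11)*(-5 - 20) - 51)*j(11, 12) = ((0 + 11)*(-5 - 20) - 51)*(2 - 1*11 + 13*12) = (11*(-25) - 51)*(2 - 11 + 156) = (-275 - 51)*147 = -326*147 = -47922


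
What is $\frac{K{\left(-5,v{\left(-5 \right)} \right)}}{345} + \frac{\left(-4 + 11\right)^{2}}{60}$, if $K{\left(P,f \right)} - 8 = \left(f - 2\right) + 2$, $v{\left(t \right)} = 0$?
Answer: $\frac{1159}{1380} \approx 0.83986$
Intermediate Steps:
$K{\left(P,f \right)} = 8 + f$ ($K{\left(P,f \right)} = 8 + \left(\left(f - 2\right) + 2\right) = 8 + \left(\left(-2 + f\right) + 2\right) = 8 + f$)
$\frac{K{\left(-5,v{\left(-5 \right)} \right)}}{345} + \frac{\left(-4 + 11\right)^{2}}{60} = \frac{8 + 0}{345} + \frac{\left(-4 + 11\right)^{2}}{60} = 8 \cdot \frac{1}{345} + 7^{2} \cdot \frac{1}{60} = \frac{8}{345} + 49 \cdot \frac{1}{60} = \frac{8}{345} + \frac{49}{60} = \frac{1159}{1380}$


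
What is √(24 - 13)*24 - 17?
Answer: -17 + 24*√11 ≈ 62.599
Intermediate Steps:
√(24 - 13)*24 - 17 = √11*24 - 17 = 24*√11 - 17 = -17 + 24*√11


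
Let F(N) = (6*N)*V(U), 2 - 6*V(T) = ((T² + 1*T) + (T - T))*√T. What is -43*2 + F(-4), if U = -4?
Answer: -94 + 96*I ≈ -94.0 + 96.0*I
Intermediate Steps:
V(T) = ⅓ - √T*(T + T²)/6 (V(T) = ⅓ - ((T² + 1*T) + (T - T))*√T/6 = ⅓ - ((T² + T) + 0)*√T/6 = ⅓ - ((T + T²) + 0)*√T/6 = ⅓ - (T + T²)*√T/6 = ⅓ - √T*(T + T²)/6)
F(N) = 6*N*(⅓ - 4*I) (F(N) = (6*N)*(⅓ - (-4)*I/3 - 16*I/3) = (6*N)*(⅓ + 4*I/3 - 16*I/3) = (6*N)*(⅓ - 4*I) = 6*N*(⅓ - 4*I))
-43*2 + F(-4) = -43*2 - 4*(2 - 24*I) = -86 + (-8 + 96*I) = -94 + 96*I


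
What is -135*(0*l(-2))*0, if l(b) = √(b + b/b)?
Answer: 0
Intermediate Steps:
l(b) = √(1 + b) (l(b) = √(b + 1) = √(1 + b))
-135*(0*l(-2))*0 = -135*(0*√(1 - 2))*0 = -135*(0*√(-1))*0 = -135*(0*I)*0 = -135*0*0 = -135*0 = -1*0 = 0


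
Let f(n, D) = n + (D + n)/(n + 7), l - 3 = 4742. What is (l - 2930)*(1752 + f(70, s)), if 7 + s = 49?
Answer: 3309570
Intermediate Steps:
l = 4745 (l = 3 + 4742 = 4745)
s = 42 (s = -7 + 49 = 42)
f(n, D) = n + (D + n)/(7 + n)
(l - 2930)*(1752 + f(70, s)) = (4745 - 2930)*(1752 + (42 + 70² + 8*70)/(7 + 70)) = 1815*(1752 + (42 + 4900 + 560)/77) = 1815*(1752 + (1/77)*5502) = 1815*(1752 + 786/11) = 1815*(20058/11) = 3309570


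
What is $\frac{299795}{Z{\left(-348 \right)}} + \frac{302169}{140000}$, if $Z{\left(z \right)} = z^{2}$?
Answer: $\frac{701474773}{151380000} \approx 4.6339$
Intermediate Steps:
$\frac{299795}{Z{\left(-348 \right)}} + \frac{302169}{140000} = \frac{299795}{\left(-348\right)^{2}} + \frac{302169}{140000} = \frac{299795}{121104} + 302169 \cdot \frac{1}{140000} = 299795 \cdot \frac{1}{121104} + \frac{43167}{20000} = \frac{299795}{121104} + \frac{43167}{20000} = \frac{701474773}{151380000}$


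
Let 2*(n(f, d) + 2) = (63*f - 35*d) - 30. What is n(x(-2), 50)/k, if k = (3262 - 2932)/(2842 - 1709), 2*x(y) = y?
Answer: -190241/60 ≈ -3170.7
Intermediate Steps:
x(y) = y/2
k = 30/103 (k = 330/1133 = 330*(1/1133) = 30/103 ≈ 0.29126)
n(f, d) = -17 - 35*d/2 + 63*f/2 (n(f, d) = -2 + ((63*f - 35*d) - 30)/2 = -2 + ((-35*d + 63*f) - 30)/2 = -2 + (-30 - 35*d + 63*f)/2 = -2 + (-15 - 35*d/2 + 63*f/2) = -17 - 35*d/2 + 63*f/2)
n(x(-2), 50)/k = (-17 - 35/2*50 + 63*((½)*(-2))/2)/(30/103) = (-17 - 875 + (63/2)*(-1))*(103/30) = (-17 - 875 - 63/2)*(103/30) = -1847/2*103/30 = -190241/60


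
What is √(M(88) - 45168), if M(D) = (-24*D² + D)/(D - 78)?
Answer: 2*I*√398405/5 ≈ 252.48*I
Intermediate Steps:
M(D) = (D - 24*D²)/(-78 + D)
√(M(88) - 45168) = √(88*(1 - 24*88)/(-78 + 88) - 45168) = √(88*(1 - 2112)/10 - 45168) = √(88*(⅒)*(-2111) - 45168) = √(-92884/5 - 45168) = √(-318724/5) = 2*I*√398405/5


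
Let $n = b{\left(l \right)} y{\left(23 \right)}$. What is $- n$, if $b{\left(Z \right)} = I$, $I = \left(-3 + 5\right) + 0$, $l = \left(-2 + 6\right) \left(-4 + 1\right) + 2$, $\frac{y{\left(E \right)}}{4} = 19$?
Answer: $-152$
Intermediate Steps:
$y{\left(E \right)} = 76$ ($y{\left(E \right)} = 4 \cdot 19 = 76$)
$l = -10$ ($l = 4 \left(-3\right) + 2 = -12 + 2 = -10$)
$I = 2$ ($I = 2 + 0 = 2$)
$b{\left(Z \right)} = 2$
$n = 152$ ($n = 2 \cdot 76 = 152$)
$- n = \left(-1\right) 152 = -152$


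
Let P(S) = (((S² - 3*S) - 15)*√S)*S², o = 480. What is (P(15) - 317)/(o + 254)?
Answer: -317/734 + 37125*√15/734 ≈ 195.46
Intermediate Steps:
P(S) = S^(5/2)*(-15 + S² - 3*S) (P(S) = ((-15 + S² - 3*S)*√S)*S² = (√S*(-15 + S² - 3*S))*S² = S^(5/2)*(-15 + S² - 3*S))
(P(15) - 317)/(o + 254) = (15^(5/2)*(-15 + 15² - 3*15) - 317)/(480 + 254) = ((225*√15)*(-15 + 225 - 45) - 317)/734 = ((225*√15)*165 - 317)*(1/734) = (37125*√15 - 317)*(1/734) = (-317 + 37125*√15)*(1/734) = -317/734 + 37125*√15/734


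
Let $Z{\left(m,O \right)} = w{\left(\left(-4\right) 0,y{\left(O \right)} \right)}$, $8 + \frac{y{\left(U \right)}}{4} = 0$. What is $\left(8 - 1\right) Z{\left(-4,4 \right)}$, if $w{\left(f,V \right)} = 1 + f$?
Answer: $7$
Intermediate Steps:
$y{\left(U \right)} = -32$ ($y{\left(U \right)} = -32 + 4 \cdot 0 = -32 + 0 = -32$)
$Z{\left(m,O \right)} = 1$ ($Z{\left(m,O \right)} = 1 - 0 = 1 + 0 = 1$)
$\left(8 - 1\right) Z{\left(-4,4 \right)} = \left(8 - 1\right) 1 = 7 \cdot 1 = 7$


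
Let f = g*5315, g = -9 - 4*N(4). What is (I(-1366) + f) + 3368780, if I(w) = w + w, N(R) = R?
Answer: 3233173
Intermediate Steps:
I(w) = 2*w
g = -25 (g = -9 - 4*4 = -9 - 16 = -25)
f = -132875 (f = -25*5315 = -132875)
(I(-1366) + f) + 3368780 = (2*(-1366) - 132875) + 3368780 = (-2732 - 132875) + 3368780 = -135607 + 3368780 = 3233173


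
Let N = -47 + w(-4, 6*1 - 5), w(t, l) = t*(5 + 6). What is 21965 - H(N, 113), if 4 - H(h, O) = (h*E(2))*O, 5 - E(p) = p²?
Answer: 11678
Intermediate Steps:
w(t, l) = 11*t (w(t, l) = t*11 = 11*t)
E(p) = 5 - p²
N = -91 (N = -47 + 11*(-4) = -47 - 44 = -91)
H(h, O) = 4 - O*h (H(h, O) = 4 - h*(5 - 1*2²)*O = 4 - h*(5 - 1*4)*O = 4 - h*(5 - 4)*O = 4 - h*1*O = 4 - h*O = 4 - O*h)
21965 - H(N, 113) = 21965 - (4 - 1*113*(-91)) = 21965 - (4 + 10283) = 21965 - 1*10287 = 21965 - 10287 = 11678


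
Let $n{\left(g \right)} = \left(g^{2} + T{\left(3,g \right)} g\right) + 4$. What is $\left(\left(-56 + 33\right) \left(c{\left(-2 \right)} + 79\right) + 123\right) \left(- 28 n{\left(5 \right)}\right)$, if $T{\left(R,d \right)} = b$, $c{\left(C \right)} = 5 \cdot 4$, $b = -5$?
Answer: $241248$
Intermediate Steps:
$c{\left(C \right)} = 20$
$T{\left(R,d \right)} = -5$
$n{\left(g \right)} = 4 + g^{2} - 5 g$ ($n{\left(g \right)} = \left(g^{2} - 5 g\right) + 4 = 4 + g^{2} - 5 g$)
$\left(\left(-56 + 33\right) \left(c{\left(-2 \right)} + 79\right) + 123\right) \left(- 28 n{\left(5 \right)}\right) = \left(\left(-56 + 33\right) \left(20 + 79\right) + 123\right) \left(- 28 \left(4 + 5^{2} - 25\right)\right) = \left(\left(-23\right) 99 + 123\right) \left(- 28 \left(4 + 25 - 25\right)\right) = \left(-2277 + 123\right) \left(\left(-28\right) 4\right) = \left(-2154\right) \left(-112\right) = 241248$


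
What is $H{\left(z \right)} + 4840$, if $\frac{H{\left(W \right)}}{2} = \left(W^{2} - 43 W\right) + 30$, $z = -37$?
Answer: $10820$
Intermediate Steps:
$H{\left(W \right)} = 60 - 86 W + 2 W^{2}$ ($H{\left(W \right)} = 2 \left(\left(W^{2} - 43 W\right) + 30\right) = 2 \left(30 + W^{2} - 43 W\right) = 60 - 86 W + 2 W^{2}$)
$H{\left(z \right)} + 4840 = \left(60 - -3182 + 2 \left(-37\right)^{2}\right) + 4840 = \left(60 + 3182 + 2 \cdot 1369\right) + 4840 = \left(60 + 3182 + 2738\right) + 4840 = 5980 + 4840 = 10820$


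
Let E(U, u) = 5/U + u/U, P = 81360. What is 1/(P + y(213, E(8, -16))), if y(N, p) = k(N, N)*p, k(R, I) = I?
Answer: 8/648537 ≈ 1.2335e-5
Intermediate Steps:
y(N, p) = N*p
1/(P + y(213, E(8, -16))) = 1/(81360 + 213*((5 - 16)/8)) = 1/(81360 + 213*((1/8)*(-11))) = 1/(81360 + 213*(-11/8)) = 1/(81360 - 2343/8) = 1/(648537/8) = 8/648537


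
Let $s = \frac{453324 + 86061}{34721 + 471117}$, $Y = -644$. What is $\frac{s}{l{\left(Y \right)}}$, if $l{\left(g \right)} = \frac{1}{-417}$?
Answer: $- \frac{224923545}{505838} \approx -444.66$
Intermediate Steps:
$s = \frac{539385}{505838} \approx 1.0663$
$l{\left(g \right)} = - \frac{1}{417}$
$\frac{s}{l{\left(Y \right)}} = \frac{539385}{505838 \left(- \frac{1}{417}\right)} = \frac{539385}{505838} \left(-417\right) = - \frac{224923545}{505838}$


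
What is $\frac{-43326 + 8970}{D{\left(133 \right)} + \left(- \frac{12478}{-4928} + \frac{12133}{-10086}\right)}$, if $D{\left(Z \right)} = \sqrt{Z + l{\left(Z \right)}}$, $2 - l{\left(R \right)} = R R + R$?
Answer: $- \frac{7050532431580589952}{2731221314432006089} + \frac{5304713550400180224 i \sqrt{17687}}{2731221314432006089} \approx -2.5815 + 258.3 i$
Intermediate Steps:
$l{\left(R \right)} = 2 - R - R^{2}$ ($l{\left(R \right)} = 2 - \left(R R + R\right) = 2 - \left(R^{2} + R\right) = 2 - \left(R + R^{2}\right) = 2 - R - R^{2}$)
$D{\left(Z \right)} = \sqrt{2 - Z^{2}}$ ($D{\left(Z \right)} = \sqrt{Z - \left(-2 + Z + Z^{2}\right)} = \sqrt{2 - Z^{2}}$)
$\frac{-43326 + 8970}{D{\left(133 \right)} + \left(- \frac{12478}{-4928} + \frac{12133}{-10086}\right)} = \frac{-43326 + 8970}{\sqrt{2 - 133^{2}} + \left(- \frac{12478}{-4928} + \frac{12133}{-10086}\right)} = - \frac{34356}{\sqrt{2 - 17689} + \left(\left(-12478\right) \left(- \frac{1}{4928}\right) + 12133 \left(- \frac{1}{10086}\right)\right)} = - \frac{34356}{\sqrt{2 - 17689} + \left(\frac{6239}{2464} - \frac{12133}{10086}\right)} = - \frac{34356}{\sqrt{-17687} + \frac{16515421}{12425952}} = - \frac{34356}{i \sqrt{17687} + \frac{16515421}{12425952}} = - \frac{34356}{\frac{16515421}{12425952} + i \sqrt{17687}}$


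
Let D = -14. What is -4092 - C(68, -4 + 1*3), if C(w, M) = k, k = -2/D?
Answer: -28645/7 ≈ -4092.1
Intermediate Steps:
k = 1/7 (k = -2/(-14) = -2*(-1/14) = 1/7 ≈ 0.14286)
C(w, M) = 1/7
-4092 - C(68, -4 + 1*3) = -4092 - 1*1/7 = -4092 - 1/7 = -28645/7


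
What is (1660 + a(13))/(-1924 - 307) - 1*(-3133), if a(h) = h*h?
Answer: 6987894/2231 ≈ 3132.2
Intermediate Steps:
a(h) = h²
(1660 + a(13))/(-1924 - 307) - 1*(-3133) = (1660 + 13²)/(-1924 - 307) - 1*(-3133) = (1660 + 169)/(-2231) + 3133 = 1829*(-1/2231) + 3133 = -1829/2231 + 3133 = 6987894/2231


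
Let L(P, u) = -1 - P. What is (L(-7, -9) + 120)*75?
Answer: 9450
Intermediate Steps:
(L(-7, -9) + 120)*75 = ((-1 - 1*(-7)) + 120)*75 = ((-1 + 7) + 120)*75 = (6 + 120)*75 = 126*75 = 9450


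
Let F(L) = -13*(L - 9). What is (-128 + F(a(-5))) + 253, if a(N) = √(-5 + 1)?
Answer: 242 - 26*I ≈ 242.0 - 26.0*I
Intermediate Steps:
a(N) = 2*I (a(N) = √(-4) = 2*I)
F(L) = 117 - 13*L (F(L) = -13*(-9 + L) = 117 - 13*L)
(-128 + F(a(-5))) + 253 = (-128 + (117 - 26*I)) + 253 = (-11 - 26*I) + 253 = 242 - 26*I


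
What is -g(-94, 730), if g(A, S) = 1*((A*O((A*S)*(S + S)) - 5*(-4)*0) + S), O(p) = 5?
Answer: -260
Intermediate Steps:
g(A, S) = S + 5*A (g(A, S) = 1*((A*5 - 5*(-4)*0) + S) = 1*((5*A + 20*0) + S) = 1*((5*A + 0) + S) = 1*(5*A + S) = 1*(S + 5*A) = S + 5*A)
-g(-94, 730) = -(730 + 5*(-94)) = -(730 - 470) = -1*260 = -260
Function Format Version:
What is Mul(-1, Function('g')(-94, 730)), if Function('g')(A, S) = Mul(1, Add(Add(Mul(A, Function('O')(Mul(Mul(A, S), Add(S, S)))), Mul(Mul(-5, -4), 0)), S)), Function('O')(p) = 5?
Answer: -260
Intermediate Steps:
Function('g')(A, S) = Add(S, Mul(5, A)) (Function('g')(A, S) = Mul(1, Add(Add(Mul(A, 5), Mul(Mul(-5, -4), 0)), S)) = Mul(1, Add(Add(Mul(5, A), Mul(20, 0)), S)) = Mul(1, Add(Add(Mul(5, A), 0), S)) = Mul(1, Add(Mul(5, A), S)) = Mul(1, Add(S, Mul(5, A))) = Add(S, Mul(5, A)))
Mul(-1, Function('g')(-94, 730)) = Mul(-1, Add(730, Mul(5, -94))) = Mul(-1, Add(730, -470)) = Mul(-1, 260) = -260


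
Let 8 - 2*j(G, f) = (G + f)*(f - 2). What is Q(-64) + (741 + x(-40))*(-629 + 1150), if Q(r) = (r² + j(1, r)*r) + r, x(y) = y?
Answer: 502053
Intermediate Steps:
j(G, f) = 4 - (-2 + f)*(G + f)/2 (j(G, f) = 4 - (G + f)*(f - 2)/2 = 4 - (G + f)*(-2 + f)/2 = 4 - (-2 + f)*(G + f)/2)
Q(r) = r + r² + r*(5 + r/2 - r²/2) (Q(r) = (r² + (4 + 1 + r - r²/2 - ½*1*r)*r) + r = (r² + (4 + 1 + r - r²/2 - r/2)*r) + r = (r² + (5 + r/2 - r²/2)*r) + r = (r² + r*(5 + r/2 - r²/2)) + r = r + r² + r*(5 + r/2 - r²/2))
Q(-64) + (741 + x(-40))*(-629 + 1150) = (½)*(-64)*(12 - 1*(-64)² + 3*(-64)) + (741 - 40)*(-629 + 1150) = (½)*(-64)*(12 - 1*4096 - 192) + 701*521 = (½)*(-64)*(12 - 4096 - 192) + 365221 = (½)*(-64)*(-4276) + 365221 = 136832 + 365221 = 502053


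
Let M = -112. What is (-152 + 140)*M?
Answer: 1344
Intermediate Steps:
(-152 + 140)*M = (-152 + 140)*(-112) = -12*(-112) = 1344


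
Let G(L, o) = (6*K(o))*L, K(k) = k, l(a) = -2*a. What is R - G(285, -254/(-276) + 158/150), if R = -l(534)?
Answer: -265293/115 ≈ -2306.9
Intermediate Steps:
G(L, o) = 6*L*o (G(L, o) = (6*o)*L = 6*L*o)
R = 1068 (R = -(-2)*534 = -1*(-1068) = 1068)
R - G(285, -254/(-276) + 158/150) = 1068 - 6*285*(-254/(-276) + 158/150) = 1068 - 6*285*(-254*(-1/276) + 158*(1/150)) = 1068 - 6*285*(127/138 + 79/75) = 1068 - 6*285*6809/3450 = 1068 - 1*388113/115 = 1068 - 388113/115 = -265293/115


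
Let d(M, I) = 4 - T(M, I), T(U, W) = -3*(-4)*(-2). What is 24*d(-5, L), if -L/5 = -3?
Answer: 672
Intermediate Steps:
L = 15 (L = -5*(-3) = 15)
T(U, W) = -24 (T(U, W) = 12*(-2) = -24)
d(M, I) = 28 (d(M, I) = 4 - 1*(-24) = 4 + 24 = 28)
24*d(-5, L) = 24*28 = 672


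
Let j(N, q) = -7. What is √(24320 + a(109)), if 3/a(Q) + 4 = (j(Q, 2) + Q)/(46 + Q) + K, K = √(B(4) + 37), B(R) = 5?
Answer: √(-12597295 + 3769600*√42)/√(-518 + 155*√42) ≈ 155.95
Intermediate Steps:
K = √42 (K = √(5 + 37) = √42 ≈ 6.4807)
a(Q) = 3/(-4 + √42 + (-7 + Q)/(46 + Q)) (a(Q) = 3/(-4 + ((-7 + Q)/(46 + Q) + √42)) = 3/(-4 + (√42 + (-7 + Q)/(46 + Q))) = 3/(-4 + √42 + (-7 + Q)/(46 + Q)))
√(24320 + a(109)) = √(24320 + 3*(46 + 109)/(-191 - 3*109 + 46*√42 + 109*√42)) = √(24320 + 3*155/(-191 - 327 + 46*√42 + 109*√42)) = √(24320 + 3*155/(-518 + 155*√42)) = √(24320 + 465/(-518 + 155*√42))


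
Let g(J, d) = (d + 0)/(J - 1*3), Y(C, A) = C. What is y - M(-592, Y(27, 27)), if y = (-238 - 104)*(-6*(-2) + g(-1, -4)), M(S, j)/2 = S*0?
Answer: -4446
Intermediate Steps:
g(J, d) = d/(-3 + J) (g(J, d) = d/(J - 3) = d/(-3 + J))
M(S, j) = 0 (M(S, j) = 2*(S*0) = 2*0 = 0)
y = -4446 (y = (-238 - 104)*(-6*(-2) - 4/(-3 - 1)) = -342*(12 - 4/(-4)) = -342*(12 - 4*(-1/4)) = -342*(12 + 1) = -342*13 = -4446)
y - M(-592, Y(27, 27)) = -4446 - 1*0 = -4446 + 0 = -4446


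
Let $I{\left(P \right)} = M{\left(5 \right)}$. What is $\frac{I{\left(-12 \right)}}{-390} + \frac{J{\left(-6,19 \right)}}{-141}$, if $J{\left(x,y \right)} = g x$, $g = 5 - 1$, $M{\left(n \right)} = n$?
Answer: $\frac{577}{3666} \approx 0.15739$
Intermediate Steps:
$I{\left(P \right)} = 5$
$g = 4$
$J{\left(x,y \right)} = 4 x$
$\frac{I{\left(-12 \right)}}{-390} + \frac{J{\left(-6,19 \right)}}{-141} = \frac{5}{-390} + \frac{4 \left(-6\right)}{-141} = 5 \left(- \frac{1}{390}\right) - - \frac{8}{47} = - \frac{1}{78} + \frac{8}{47} = \frac{577}{3666}$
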